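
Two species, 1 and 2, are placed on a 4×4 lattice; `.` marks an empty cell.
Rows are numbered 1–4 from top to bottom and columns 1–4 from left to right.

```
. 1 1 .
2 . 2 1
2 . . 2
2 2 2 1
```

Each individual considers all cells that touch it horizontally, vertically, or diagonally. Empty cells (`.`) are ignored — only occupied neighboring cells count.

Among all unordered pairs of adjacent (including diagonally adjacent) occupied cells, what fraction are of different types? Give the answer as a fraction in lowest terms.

7/16

Scan each occupied cell's neighbors to the right and below (and the two forward diagonals) so each pair is counted once.
Row 1: 1(1,2)–1(1,3)= 1(1,2)–2(2,3)≠ 1(1,2)–2(2,1)≠ 1(1,3)–2(2,3)≠ 1(1,3)–1(2,4)=  → 3/5 unlike.
Row 2: 2(2,1)–2(3,1)= 2(2,3)–1(2,4)≠ 2(2,3)–2(3,4)= 1(2,4)–2(3,4)≠  → 2/4 unlike.
Row 3: 2(3,1)–2(4,1)= 2(3,1)–2(4,2)= 2(3,4)–1(4,4)≠ 2(3,4)–2(4,3)=  → 1/4 unlike.
Row 4: 2(4,1)–2(4,2)= 2(4,2)–2(4,3)= 2(4,3)–1(4,4)≠  → 1/3 unlike.
Total adjacent occupied pairs: 16; unlike-type pairs: 7.
7/16 is already in lowest terms.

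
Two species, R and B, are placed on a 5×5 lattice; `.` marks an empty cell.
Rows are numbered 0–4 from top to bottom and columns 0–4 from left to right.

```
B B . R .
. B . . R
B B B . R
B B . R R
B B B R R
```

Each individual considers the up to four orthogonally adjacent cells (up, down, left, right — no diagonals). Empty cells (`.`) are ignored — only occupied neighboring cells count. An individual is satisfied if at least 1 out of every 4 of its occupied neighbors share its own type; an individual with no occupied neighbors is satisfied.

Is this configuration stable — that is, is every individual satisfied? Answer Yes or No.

Row 0: (0,0)B 1/1 ✓ · (0,1)B 2/2 ✓ · (0,3)R 0/0 ✓
Row 1: (1,1)B 2/2 ✓ · (1,4)R 1/1 ✓
Row 2: (2,0)B 2/2 ✓ · (2,1)B 4/4 ✓ · (2,2)B 1/1 ✓ · (2,4)R 2/2 ✓
Row 3: (3,0)B 3/3 ✓ · (3,1)B 3/3 ✓ · (3,3)R 2/2 ✓ · (3,4)R 3/3 ✓
Row 4: (4,0)B 2/2 ✓ · (4,1)B 3/3 ✓ · (4,2)B 1/2 ✓ · (4,3)R 2/3 ✓ · (4,4)R 2/2 ✓
All meet the threshold, so the configuration is stable.

Yes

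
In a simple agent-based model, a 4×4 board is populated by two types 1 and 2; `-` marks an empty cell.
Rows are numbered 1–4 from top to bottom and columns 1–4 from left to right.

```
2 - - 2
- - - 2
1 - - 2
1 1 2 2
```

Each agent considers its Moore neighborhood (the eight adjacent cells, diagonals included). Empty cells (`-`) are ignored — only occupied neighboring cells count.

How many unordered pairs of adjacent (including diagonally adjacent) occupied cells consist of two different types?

1

Scan each occupied cell's neighbors to the right and below (and the two forward diagonals) so each pair is counted once.
Row 1: 2(1,4)–2(2,4)=  → 0/1 unlike.
Row 2: 2(2,4)–2(3,4)=  → 0/1 unlike.
Row 3: 1(3,1)–1(4,1)= 1(3,1)–1(4,2)= 2(3,4)–2(4,4)= 2(3,4)–2(4,3)=  → 0/4 unlike.
Row 4: 1(4,1)–1(4,2)= 1(4,2)–2(4,3)≠ 2(4,3)–2(4,4)=  → 1/3 unlike.
Total adjacent occupied pairs: 9; unlike-type pairs: 1.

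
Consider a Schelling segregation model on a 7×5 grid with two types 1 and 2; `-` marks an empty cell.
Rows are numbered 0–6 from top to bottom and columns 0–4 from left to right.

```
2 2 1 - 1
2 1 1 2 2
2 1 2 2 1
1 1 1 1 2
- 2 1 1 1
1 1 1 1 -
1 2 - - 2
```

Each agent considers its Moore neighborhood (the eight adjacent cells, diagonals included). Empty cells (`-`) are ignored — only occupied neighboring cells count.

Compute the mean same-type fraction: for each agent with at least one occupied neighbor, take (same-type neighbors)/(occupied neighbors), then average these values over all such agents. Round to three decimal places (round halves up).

0.466

(0,0)2 2/3
(0,1)2 2/5
(0,2)1 2/4
(0,4)1 0/2
(1,0)2 3/5
(1,1)1 3/8
(1,2)1 3/7
(1,3)2 3/7
(1,4)2 2/4
(2,0)2 1/5
(2,1)1 5/8
(2,2)2 2/8
(2,3)2 4/8
(2,4)1 1/5
(3,0)1 2/4
(3,1)1 4/7
(3,2)1 5/8
(3,3)1 5/8
(3,4)2 1/5
(4,1)2 0/7
(4,2)1 7/8
(4,3)1 6/7
(4,4)1 3/4
(5,0)1 2/4
(5,1)1 4/6
(5,2)1 4/6
(5,3)1 4/5
(6,0)1 2/3
(6,1)2 0/4
(6,4)2 0/1
Sum over 30 agents: 2/3 + 2/5 + 2/4 + 0/2 + 3/5 + 3/8 + 3/7 + 3/7 + 2/4 + 1/5 + 5/8 + 2/8 + 4/8 + 1/5 + 2/4 + 4/7 + 5/8 + 5/8 + 1/5 + 0/7 + 7/8 + 6/7 + 3/4 + 2/4 + 4/6 + 4/6 + 4/5 + 2/3 + 0/4 + 0/1 = 11741/840; mean = 11741/840 ÷ 30 = 11741/25200 = 0.465912… → 0.466.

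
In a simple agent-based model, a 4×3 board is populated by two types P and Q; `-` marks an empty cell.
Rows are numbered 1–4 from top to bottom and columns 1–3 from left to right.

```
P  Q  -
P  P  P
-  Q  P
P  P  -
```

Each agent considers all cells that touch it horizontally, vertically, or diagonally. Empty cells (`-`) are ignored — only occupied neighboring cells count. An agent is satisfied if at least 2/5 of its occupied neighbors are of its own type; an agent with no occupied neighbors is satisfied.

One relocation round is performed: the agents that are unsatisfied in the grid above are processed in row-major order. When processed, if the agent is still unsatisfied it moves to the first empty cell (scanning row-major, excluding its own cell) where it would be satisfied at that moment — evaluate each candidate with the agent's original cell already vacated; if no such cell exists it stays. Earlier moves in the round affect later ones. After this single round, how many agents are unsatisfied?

Initially unsatisfied (in order): (1,2), (3,2).
  (1,2): no empty cell satisfies it; stays.
  (3,2): no empty cell satisfies it; stays.
Resulting grid:
P Q -
P P P
- Q P
P P -
Unsatisfied now: (1,2), (3,2).

2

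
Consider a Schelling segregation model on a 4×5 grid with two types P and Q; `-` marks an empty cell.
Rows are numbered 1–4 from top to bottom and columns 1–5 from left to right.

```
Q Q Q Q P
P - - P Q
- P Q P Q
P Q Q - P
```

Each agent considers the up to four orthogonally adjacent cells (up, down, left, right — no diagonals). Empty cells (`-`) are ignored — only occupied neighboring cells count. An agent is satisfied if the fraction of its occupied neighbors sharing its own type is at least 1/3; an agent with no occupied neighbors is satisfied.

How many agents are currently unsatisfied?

5

(1,1)Q 1/2 satisfied
(1,2)Q 2/2 satisfied
(1,3)Q 2/2 satisfied
(1,4)Q 1/3 satisfied
(1,5)P 0/2 not
(2,1)P 0/1 not
(2,4)P 1/3 satisfied
(2,5)Q 1/3 satisfied
(3,2)P 0/2 not
(3,3)Q 1/3 satisfied
(3,4)P 1/3 satisfied
(3,5)Q 1/3 satisfied
(4,1)P 0/1 not
(4,2)Q 1/3 satisfied
(4,3)Q 2/2 satisfied
(4,5)P 0/1 not
Unsatisfied: (1,5), (2,1), (3,2), (4,1), (4,5) — 5 in total.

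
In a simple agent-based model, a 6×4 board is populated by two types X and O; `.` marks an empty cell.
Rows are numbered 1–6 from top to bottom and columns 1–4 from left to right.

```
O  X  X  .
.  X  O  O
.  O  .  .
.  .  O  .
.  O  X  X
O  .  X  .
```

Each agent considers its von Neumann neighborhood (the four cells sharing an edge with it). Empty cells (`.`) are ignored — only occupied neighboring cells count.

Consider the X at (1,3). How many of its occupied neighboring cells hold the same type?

1

Occupied neighbors of (1,3): (2,3)=O, (1,2)=X.
Same type (X): 1 of 2.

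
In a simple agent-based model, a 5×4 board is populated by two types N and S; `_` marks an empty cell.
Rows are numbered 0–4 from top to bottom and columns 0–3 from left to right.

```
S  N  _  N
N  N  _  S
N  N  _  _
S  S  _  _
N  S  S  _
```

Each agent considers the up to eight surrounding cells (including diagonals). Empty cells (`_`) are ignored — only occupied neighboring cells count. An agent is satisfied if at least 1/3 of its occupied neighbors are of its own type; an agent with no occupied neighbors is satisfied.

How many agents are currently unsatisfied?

Row 0: (0,0)S 0/3 unhappy · (0,1)N 2/3 ok · (0,3)N 0/1 unhappy
Row 1: (1,0)N 4/5 ok · (1,1)N 4/5 ok · (1,3)S 0/1 unhappy
Row 2: (2,0)N 3/5 ok · (2,1)N 3/5 ok
Row 3: (3,0)S 2/5 ok · (3,1)S 3/6 ok
Row 4: (4,0)N 0/3 unhappy · (4,1)S 3/4 ok · (4,2)S 2/2 ok
Unsatisfied: (0,0), (0,3), (1,3), (4,0) — 4 in total.

4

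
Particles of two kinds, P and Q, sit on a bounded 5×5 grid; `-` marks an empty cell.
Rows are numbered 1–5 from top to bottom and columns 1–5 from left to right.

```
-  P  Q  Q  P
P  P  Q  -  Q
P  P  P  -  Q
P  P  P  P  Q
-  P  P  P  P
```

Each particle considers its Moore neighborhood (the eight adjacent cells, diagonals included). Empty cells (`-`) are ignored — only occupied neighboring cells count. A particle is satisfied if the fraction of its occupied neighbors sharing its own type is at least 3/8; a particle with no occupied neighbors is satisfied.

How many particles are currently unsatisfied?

3

(1,2)P 2/4 ✓
(1,3)Q 2/4 ✓
(1,4)Q 3/4 ✓
(1,5)P 0/2 ✗
(2,1)P 4/4 ✓
(2,2)P 5/7 ✓
(2,3)Q 2/6 ✗
(2,5)Q 2/3 ✓
(3,1)P 5/5 ✓
(3,2)P 7/8 ✓
(3,3)P 5/6 ✓
(3,5)Q 2/3 ✓
(4,1)P 4/4 ✓
(4,2)P 7/7 ✓
(4,3)P 7/7 ✓
(4,4)P 5/7 ✓
(4,5)Q 1/4 ✗
(5,2)P 4/4 ✓
(5,3)P 5/5 ✓
(5,4)P 4/5 ✓
(5,5)P 2/3 ✓
Unsatisfied: (1,5), (2,3), (4,5) — 3 in total.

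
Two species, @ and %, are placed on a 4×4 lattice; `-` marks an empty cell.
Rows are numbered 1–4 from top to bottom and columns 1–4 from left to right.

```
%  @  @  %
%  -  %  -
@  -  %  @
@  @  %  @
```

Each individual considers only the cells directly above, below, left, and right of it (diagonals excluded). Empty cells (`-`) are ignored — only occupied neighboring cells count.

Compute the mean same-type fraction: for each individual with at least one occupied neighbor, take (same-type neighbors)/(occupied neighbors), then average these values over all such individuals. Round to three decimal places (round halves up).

Row 1: (1,1)% 1/2 · (1,2)@ 1/2 · (1,3)@ 1/3 · (1,4)% 0/1
Row 2: (2,1)% 1/2 · (2,3)% 1/2
Row 3: (3,1)@ 1/2 · (3,3)% 2/3 · (3,4)@ 1/2
Row 4: (4,1)@ 2/2 · (4,2)@ 1/2 · (4,3)% 1/3 · (4,4)@ 1/2
Sum over 13 individuals: 1/2 + 1/2 + 1/3 + 0/1 + 1/2 + 1/2 + 1/2 + 2/3 + 1/2 + 2/2 + 1/2 + 1/3 + 1/2 = 19/3; mean = 19/3 ÷ 13 = 19/39 = 0.487179… → 0.487.

0.487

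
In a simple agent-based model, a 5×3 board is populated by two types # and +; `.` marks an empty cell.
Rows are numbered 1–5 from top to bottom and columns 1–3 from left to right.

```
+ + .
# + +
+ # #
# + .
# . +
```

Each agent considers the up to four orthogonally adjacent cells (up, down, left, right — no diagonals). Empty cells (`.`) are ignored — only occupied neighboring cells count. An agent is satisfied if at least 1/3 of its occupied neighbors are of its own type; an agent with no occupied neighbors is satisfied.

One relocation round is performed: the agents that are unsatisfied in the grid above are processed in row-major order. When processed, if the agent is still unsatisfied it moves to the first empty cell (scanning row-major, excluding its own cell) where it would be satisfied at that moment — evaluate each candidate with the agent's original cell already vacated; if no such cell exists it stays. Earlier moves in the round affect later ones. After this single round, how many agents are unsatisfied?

Initially unsatisfied (in order): (2,1), (3,1), (3,2), (4,2).
  (2,1) → (4,3).
  (3,1) → (1,3).
  (3,2): now satisfied by earlier moves; stays.
  (4,2) → (2,1).
Resulting grid:
+ + +
+ + +
. # #
# . #
# . +
Unsatisfied now: (5,3).

1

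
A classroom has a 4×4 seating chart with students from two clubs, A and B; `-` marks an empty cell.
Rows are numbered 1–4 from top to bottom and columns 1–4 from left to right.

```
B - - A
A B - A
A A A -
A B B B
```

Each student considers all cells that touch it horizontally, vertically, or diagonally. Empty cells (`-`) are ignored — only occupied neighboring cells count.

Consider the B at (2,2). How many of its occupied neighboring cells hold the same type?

Occupied neighbors of (2,2): (1,1)=B, (2,1)=A, (3,1)=A, (3,2)=A, (3,3)=A.
Same type (B): 1 of 5.

1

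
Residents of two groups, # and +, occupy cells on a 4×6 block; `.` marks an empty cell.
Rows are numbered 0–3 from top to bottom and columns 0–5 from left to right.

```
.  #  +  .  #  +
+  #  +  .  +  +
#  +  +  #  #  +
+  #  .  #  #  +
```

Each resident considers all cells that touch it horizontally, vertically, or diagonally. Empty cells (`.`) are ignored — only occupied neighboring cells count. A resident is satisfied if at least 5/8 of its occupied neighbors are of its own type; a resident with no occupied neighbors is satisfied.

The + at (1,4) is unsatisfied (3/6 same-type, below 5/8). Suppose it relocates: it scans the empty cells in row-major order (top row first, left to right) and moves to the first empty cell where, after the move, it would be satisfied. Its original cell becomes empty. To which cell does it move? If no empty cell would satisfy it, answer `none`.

(0,3)

Vacating (1,4). Empty cells in order:
  (0,0): 1/3 same-type → still unsatisfied.
  (0,3): 2/3 same-type → satisfied — stop here.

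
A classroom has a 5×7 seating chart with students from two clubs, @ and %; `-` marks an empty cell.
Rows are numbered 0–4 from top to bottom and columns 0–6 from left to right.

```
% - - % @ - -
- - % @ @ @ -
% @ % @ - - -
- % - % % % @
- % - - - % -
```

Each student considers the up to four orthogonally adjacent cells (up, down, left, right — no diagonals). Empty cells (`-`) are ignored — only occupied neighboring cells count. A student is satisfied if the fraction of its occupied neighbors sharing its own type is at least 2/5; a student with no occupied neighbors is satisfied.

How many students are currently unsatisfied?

6

Row 0: (0,0)% 0/0 ✓ · (0,3)% 0/2 ✗ · (0,4)@ 1/2 ✓
Row 1: (1,2)% 1/2 ✓ · (1,3)@ 2/4 ✓ · (1,4)@ 3/3 ✓ · (1,5)@ 1/1 ✓
Row 2: (2,0)% 0/1 ✗ · (2,1)@ 0/3 ✗ · (2,2)% 1/3 ✗ · (2,3)@ 1/3 ✗
Row 3: (3,1)% 1/2 ✓ · (3,3)% 1/2 ✓ · (3,4)% 2/2 ✓ · (3,5)% 2/3 ✓ · (3,6)@ 0/1 ✗
Row 4: (4,1)% 1/1 ✓ · (4,5)% 1/1 ✓
Unsatisfied: (0,3), (2,0), (2,1), (2,2), (2,3), (3,6) — 6 in total.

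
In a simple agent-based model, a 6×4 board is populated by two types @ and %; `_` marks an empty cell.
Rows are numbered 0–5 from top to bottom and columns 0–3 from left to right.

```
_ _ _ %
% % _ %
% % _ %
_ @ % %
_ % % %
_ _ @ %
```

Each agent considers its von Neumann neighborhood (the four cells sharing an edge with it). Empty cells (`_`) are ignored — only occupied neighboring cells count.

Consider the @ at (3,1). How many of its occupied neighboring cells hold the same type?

Occupied neighbors of (3,1): (2,1)=%, (4,1)=%, (3,2)=%.
Same type (@): 0 of 3.

0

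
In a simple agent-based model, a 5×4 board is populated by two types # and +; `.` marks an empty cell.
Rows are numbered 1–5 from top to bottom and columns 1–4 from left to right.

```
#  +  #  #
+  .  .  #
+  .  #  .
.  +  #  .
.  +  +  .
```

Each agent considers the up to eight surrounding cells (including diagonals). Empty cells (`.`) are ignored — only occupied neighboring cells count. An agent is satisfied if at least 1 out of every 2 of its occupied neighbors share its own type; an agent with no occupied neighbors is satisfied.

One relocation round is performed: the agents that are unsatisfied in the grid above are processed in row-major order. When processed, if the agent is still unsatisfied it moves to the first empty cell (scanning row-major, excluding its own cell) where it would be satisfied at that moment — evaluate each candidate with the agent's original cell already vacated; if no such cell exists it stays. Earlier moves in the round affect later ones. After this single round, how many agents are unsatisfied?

Initially unsatisfied (in order): (1,1), (1,2), (4,3).
  (1,1) → (2,3).
  (1,2) → (1,1).
  (4,3) → (1,2).
Resulting grid:
+ # # #
+ . # #
+ . # .
. + . .
. + + .
All satisfied now.

0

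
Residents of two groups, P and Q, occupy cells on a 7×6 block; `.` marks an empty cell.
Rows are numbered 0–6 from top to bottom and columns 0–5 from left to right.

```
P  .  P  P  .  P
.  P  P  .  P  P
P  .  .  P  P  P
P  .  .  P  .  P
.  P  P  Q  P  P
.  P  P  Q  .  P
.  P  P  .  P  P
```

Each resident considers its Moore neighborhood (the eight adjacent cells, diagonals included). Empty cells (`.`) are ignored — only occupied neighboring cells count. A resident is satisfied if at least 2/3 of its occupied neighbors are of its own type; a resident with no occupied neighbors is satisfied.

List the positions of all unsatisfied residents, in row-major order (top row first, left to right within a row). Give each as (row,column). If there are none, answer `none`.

Row 0: (0,0)P 1/1 satisfied · (0,2)P 3/3 satisfied · (0,3)P 3/3 satisfied · (0,5)P 2/2 satisfied
Row 1: (1,1)P 4/4 satisfied · (1,2)P 4/4 satisfied · (1,4)P 6/6 satisfied · (1,5)P 4/4 satisfied
Row 2: (2,0)P 2/2 satisfied · (2,3)P 4/4 satisfied · (2,4)P 6/6 satisfied · (2,5)P 4/4 satisfied
Row 3: (3,0)P 2/2 satisfied · (3,3)P 4/5 satisfied · (3,5)P 4/4 satisfied
Row 4: (4,1)P 4/4 satisfied · (4,2)P 4/6 satisfied · (4,3)Q 1/5 not · (4,4)P 4/6 satisfied · (4,5)P 3/3 satisfied
Row 5: (5,1)P 5/5 satisfied · (5,2)P 5/7 satisfied · (5,3)Q 1/6 not · (5,5)P 4/4 satisfied
Row 6: (6,1)P 3/3 satisfied · (6,2)P 3/4 satisfied · (6,4)P 2/3 satisfied · (6,5)P 2/2 satisfied

(4,3), (5,3)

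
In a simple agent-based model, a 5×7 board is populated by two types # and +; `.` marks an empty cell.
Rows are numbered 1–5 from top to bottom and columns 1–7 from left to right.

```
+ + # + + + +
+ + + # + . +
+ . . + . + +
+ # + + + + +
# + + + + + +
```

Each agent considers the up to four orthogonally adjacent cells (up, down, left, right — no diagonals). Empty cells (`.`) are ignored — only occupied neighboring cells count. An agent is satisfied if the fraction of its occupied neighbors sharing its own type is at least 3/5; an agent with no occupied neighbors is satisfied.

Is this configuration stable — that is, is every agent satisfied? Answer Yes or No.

Row 1: (1,1)+ 2/2 ok · (1,2)+ 2/3 ok · (1,3)# 0/3 unhappy · (1,4)+ 1/3 unhappy · (1,5)+ 3/3 ok · (1,6)+ 2/2 ok · (1,7)+ 2/2 ok
Row 2: (2,1)+ 3/3 ok · (2,2)+ 3/3 ok · (2,3)+ 1/3 unhappy · (2,4)# 0/4 unhappy · (2,5)+ 1/2 unhappy · (2,7)+ 2/2 ok
Row 3: (3,1)+ 2/2 ok · (3,4)+ 1/2 unhappy · (3,6)+ 2/2 ok · (3,7)+ 3/3 ok
Row 4: (4,1)+ 1/3 unhappy · (4,2)# 0/3 unhappy · (4,3)+ 2/3 ok · (4,4)+ 4/4 ok · (4,5)+ 3/3 ok · (4,6)+ 4/4 ok · (4,7)+ 3/3 ok
Row 5: (5,1)# 0/2 unhappy · (5,2)+ 1/3 unhappy · (5,3)+ 3/3 ok · (5,4)+ 3/3 ok · (5,5)+ 3/3 ok · (5,6)+ 3/3 ok · (5,7)+ 2/2 ok
For instance (1,3) has only 0/3 same-type neighbors, below 3/5.

No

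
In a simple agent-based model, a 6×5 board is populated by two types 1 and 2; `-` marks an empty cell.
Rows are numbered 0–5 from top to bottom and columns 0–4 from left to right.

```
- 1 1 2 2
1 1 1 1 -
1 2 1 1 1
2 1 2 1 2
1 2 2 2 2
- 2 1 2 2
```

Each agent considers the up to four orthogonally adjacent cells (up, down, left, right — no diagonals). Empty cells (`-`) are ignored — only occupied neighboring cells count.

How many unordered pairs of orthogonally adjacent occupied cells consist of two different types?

Scan each occupied cell's neighbors to the right and below so each pair is counted once.
Row 0: 1(0,1)–1(0,2)= 1(0,1)–1(1,1)= 1(0,2)–2(0,3)≠ 1(0,2)–1(1,2)= 2(0,3)–2(0,4)= 2(0,3)–1(1,3)≠  → 2/6 unlike.
Row 1: 1(1,0)–1(1,1)= 1(1,0)–1(2,0)= 1(1,1)–1(1,2)= 1(1,1)–2(2,1)≠ 1(1,2)–1(1,3)= 1(1,2)–1(2,2)= 1(1,3)–1(2,3)=  → 1/7 unlike.
Row 2: 1(2,0)–2(2,1)≠ 1(2,0)–2(3,0)≠ 2(2,1)–1(2,2)≠ 2(2,1)–1(3,1)≠ 1(2,2)–1(2,3)= 1(2,2)–2(3,2)≠ 1(2,3)–1(2,4)= 1(2,3)–1(3,3)= 1(2,4)–2(3,4)≠  → 6/9 unlike.
Row 3: 2(3,0)–1(3,1)≠ 2(3,0)–1(4,0)≠ 1(3,1)–2(3,2)≠ 1(3,1)–2(4,1)≠ 2(3,2)–1(3,3)≠ 2(3,2)–2(4,2)= 1(3,3)–2(3,4)≠ 1(3,3)–2(4,3)≠ 2(3,4)–2(4,4)=  → 7/9 unlike.
Row 4: 1(4,0)–2(4,1)≠ 2(4,1)–2(4,2)= 2(4,1)–2(5,1)= 2(4,2)–2(4,3)= 2(4,2)–1(5,2)≠ 2(4,3)–2(4,4)= 2(4,3)–2(5,3)= 2(4,4)–2(5,4)=  → 2/8 unlike.
Row 5: 2(5,1)–1(5,2)≠ 1(5,2)–2(5,3)≠ 2(5,3)–2(5,4)=  → 2/3 unlike.
Total adjacent occupied pairs: 42; unlike-type pairs: 20.

20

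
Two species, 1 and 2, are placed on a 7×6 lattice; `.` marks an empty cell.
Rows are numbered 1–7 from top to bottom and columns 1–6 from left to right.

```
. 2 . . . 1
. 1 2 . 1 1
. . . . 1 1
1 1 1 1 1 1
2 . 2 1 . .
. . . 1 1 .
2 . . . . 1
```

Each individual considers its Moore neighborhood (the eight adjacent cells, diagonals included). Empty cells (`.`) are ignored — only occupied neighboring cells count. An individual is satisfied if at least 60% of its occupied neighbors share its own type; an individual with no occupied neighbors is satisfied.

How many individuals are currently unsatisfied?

7

Row 1: (1,2)2 1/2 unhappy · (1,6)1 2/2 ok
Row 2: (2,2)1 0/2 unhappy · (2,3)2 1/2 unhappy · (2,5)1 4/4 ok · (2,6)1 4/4 ok
Row 3: (3,5)1 6/6 ok · (3,6)1 5/5 ok
Row 4: (4,1)1 1/2 unhappy · (4,2)1 2/4 unhappy · (4,3)1 3/4 ok · (4,4)1 4/5 ok · (4,5)1 5/5 ok · (4,6)1 3/3 ok
Row 5: (5,1)2 0/2 unhappy · (5,3)2 0/5 unhappy · (5,4)1 5/6 ok
Row 6: (6,4)1 2/3 ok · (6,5)1 3/3 ok
Row 7: (7,1)2 0/0 ok · (7,6)1 1/1 ok
Unsatisfied: (1,2), (2,2), (2,3), (4,1), (4,2), (5,1), (5,3) — 7 in total.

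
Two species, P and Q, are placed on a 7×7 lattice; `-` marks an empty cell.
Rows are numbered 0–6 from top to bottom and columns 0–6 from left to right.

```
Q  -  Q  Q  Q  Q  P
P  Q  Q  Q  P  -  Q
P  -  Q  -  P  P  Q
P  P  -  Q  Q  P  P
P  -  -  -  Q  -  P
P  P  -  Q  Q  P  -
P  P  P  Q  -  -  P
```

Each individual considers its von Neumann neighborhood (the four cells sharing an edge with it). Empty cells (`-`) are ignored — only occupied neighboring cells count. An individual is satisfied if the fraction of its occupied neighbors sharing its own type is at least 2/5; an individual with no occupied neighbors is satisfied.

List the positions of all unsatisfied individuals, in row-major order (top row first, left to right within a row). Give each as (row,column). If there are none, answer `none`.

(0,0)Q 0/1 not
(0,2)Q 2/2 satisfied
(0,3)Q 3/3 satisfied
(0,4)Q 2/3 satisfied
(0,5)Q 1/2 satisfied
(0,6)P 0/2 not
(1,0)P 1/3 not
(1,1)Q 1/2 satisfied
(1,2)Q 4/4 satisfied
(1,3)Q 2/3 satisfied
(1,4)P 1/3 not
(1,6)Q 1/2 satisfied
(2,0)P 2/2 satisfied
(2,2)Q 1/1 satisfied
(2,4)P 2/3 satisfied
(2,5)P 2/3 satisfied
(2,6)Q 1/3 not
(3,0)P 3/3 satisfied
(3,1)P 1/1 satisfied
(3,3)Q 1/1 satisfied
(3,4)Q 2/4 satisfied
(3,5)P 2/3 satisfied
(3,6)P 2/3 satisfied
(4,0)P 2/2 satisfied
(4,4)Q 2/2 satisfied
(4,6)P 1/1 satisfied
(5,0)P 3/3 satisfied
(5,1)P 2/2 satisfied
(5,3)Q 2/2 satisfied
(5,4)Q 2/3 satisfied
(5,5)P 0/1 not
(6,0)P 2/2 satisfied
(6,1)P 3/3 satisfied
(6,2)P 1/2 satisfied
(6,3)Q 1/2 satisfied
(6,6)P 0/0 satisfied

(0,0), (0,6), (1,0), (1,4), (2,6), (5,5)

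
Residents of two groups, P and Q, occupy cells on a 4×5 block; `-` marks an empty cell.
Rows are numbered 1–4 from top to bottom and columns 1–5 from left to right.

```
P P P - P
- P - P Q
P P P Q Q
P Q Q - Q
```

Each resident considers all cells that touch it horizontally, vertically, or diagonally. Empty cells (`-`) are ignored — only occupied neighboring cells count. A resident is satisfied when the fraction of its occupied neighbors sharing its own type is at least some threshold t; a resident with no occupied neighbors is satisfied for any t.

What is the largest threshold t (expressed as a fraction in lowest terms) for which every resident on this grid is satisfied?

1/5

Row 1: (1,1)P 2/2 · (1,2)P 3/3 · (1,3)P 3/3 · (1,5)P 1/2
Row 2: (2,2)P 6/6 · (2,4)P 3/6 · (2,5)Q 2/4
Row 3: (3,1)P 3/4 · (3,2)P 4/6 · (3,3)P 3/6 · (3,4)Q 4/6 · (3,5)Q 3/4
Row 4: (4,1)P 2/3 · (4,2)Q 1/5 · (4,3)Q 2/4 · (4,5)Q 2/2
The smallest same-type fraction is 1/5 at (4,2), which reduces to 1/5. Any threshold above that leaves this resident unsatisfied.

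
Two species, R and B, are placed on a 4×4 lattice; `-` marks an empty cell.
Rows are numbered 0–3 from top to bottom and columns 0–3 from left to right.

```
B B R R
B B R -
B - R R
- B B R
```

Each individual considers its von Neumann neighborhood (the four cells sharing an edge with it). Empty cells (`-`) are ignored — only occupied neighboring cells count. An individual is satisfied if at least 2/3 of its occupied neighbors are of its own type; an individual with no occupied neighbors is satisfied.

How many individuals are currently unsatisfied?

2

Row 0: (0,0)B 2/2 satisfied · (0,1)B 2/3 satisfied · (0,2)R 2/3 satisfied · (0,3)R 1/1 satisfied
Row 1: (1,0)B 3/3 satisfied · (1,1)B 2/3 satisfied · (1,2)R 2/3 satisfied
Row 2: (2,0)B 1/1 satisfied · (2,2)R 2/3 satisfied · (2,3)R 2/2 satisfied
Row 3: (3,1)B 1/1 satisfied · (3,2)B 1/3 not · (3,3)R 1/2 not
Unsatisfied: (3,2), (3,3) — 2 in total.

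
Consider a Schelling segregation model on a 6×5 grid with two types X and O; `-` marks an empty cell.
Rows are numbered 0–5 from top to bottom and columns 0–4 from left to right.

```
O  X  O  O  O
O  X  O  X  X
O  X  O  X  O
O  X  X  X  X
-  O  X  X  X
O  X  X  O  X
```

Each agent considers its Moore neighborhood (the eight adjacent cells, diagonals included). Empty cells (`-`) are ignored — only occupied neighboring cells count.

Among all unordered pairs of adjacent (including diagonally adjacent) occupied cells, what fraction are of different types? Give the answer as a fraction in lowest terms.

15/28

Scan each occupied cell's neighbors to the right and below (and the two forward diagonals) so each pair is counted once.
Row 0: O(0,0)–X(0,1)≠ O(0,0)–O(1,0)= O(0,0)–X(1,1)≠ X(0,1)–O(0,2)≠ X(0,1)–X(1,1)= X(0,1)–O(1,2)≠ X(0,1)–O(1,0)≠ O(0,2)–O(0,3)= O(0,2)–O(1,2)= O(0,2)–X(1,3)≠ O(0,2)–X(1,1)≠ O(0,3)–O(0,4)= O(0,3)–X(1,3)≠ O(0,3)–X(1,4)≠ O(0,3)–O(1,2)= O(0,4)–X(1,4)≠ O(0,4)–X(1,3)≠  → 11/17 unlike.
Row 1: O(1,0)–X(1,1)≠ O(1,0)–O(2,0)= O(1,0)–X(2,1)≠ X(1,1)–O(1,2)≠ X(1,1)–X(2,1)= X(1,1)–O(2,2)≠ X(1,1)–O(2,0)≠ O(1,2)–X(1,3)≠ O(1,2)–O(2,2)= O(1,2)–X(2,3)≠ O(1,2)–X(2,1)≠ X(1,3)–X(1,4)= X(1,3)–X(2,3)= X(1,3)–O(2,4)≠ X(1,3)–O(2,2)≠ X(1,4)–O(2,4)≠ X(1,4)–X(2,3)=  → 11/17 unlike.
Row 2: O(2,0)–X(2,1)≠ O(2,0)–O(3,0)= O(2,0)–X(3,1)≠ X(2,1)–O(2,2)≠ X(2,1)–X(3,1)= X(2,1)–X(3,2)= X(2,1)–O(3,0)≠ O(2,2)–X(2,3)≠ O(2,2)–X(3,2)≠ O(2,2)–X(3,3)≠ O(2,2)–X(3,1)≠ X(2,3)–O(2,4)≠ X(2,3)–X(3,3)= X(2,3)–X(3,4)= X(2,3)–X(3,2)= O(2,4)–X(3,4)≠ O(2,4)–X(3,3)≠  → 11/17 unlike.
Row 3: O(3,0)–X(3,1)≠ O(3,0)–O(4,1)= X(3,1)–X(3,2)= X(3,1)–O(4,1)≠ X(3,1)–X(4,2)= X(3,2)–X(3,3)= X(3,2)–X(4,2)= X(3,2)–X(4,3)= X(3,2)–O(4,1)≠ X(3,3)–X(3,4)= X(3,3)–X(4,3)= X(3,3)–X(4,4)= X(3,3)–X(4,2)= X(3,4)–X(4,4)= X(3,4)–X(4,3)=  → 3/15 unlike.
Row 4: O(4,1)–X(4,2)≠ O(4,1)–X(5,1)≠ O(4,1)–X(5,2)≠ O(4,1)–O(5,0)= X(4,2)–X(4,3)= X(4,2)–X(5,2)= X(4,2)–O(5,3)≠ X(4,2)–X(5,1)= X(4,3)–X(4,4)= X(4,3)–O(5,3)≠ X(4,3)–X(5,4)= X(4,3)–X(5,2)= X(4,4)–X(5,4)= X(4,4)–O(5,3)≠  → 6/14 unlike.
Row 5: O(5,0)–X(5,1)≠ X(5,1)–X(5,2)= X(5,2)–O(5,3)≠ O(5,3)–X(5,4)≠  → 3/4 unlike.
Total adjacent occupied pairs: 84; unlike-type pairs: 45.
45/84 reduces to 15/28.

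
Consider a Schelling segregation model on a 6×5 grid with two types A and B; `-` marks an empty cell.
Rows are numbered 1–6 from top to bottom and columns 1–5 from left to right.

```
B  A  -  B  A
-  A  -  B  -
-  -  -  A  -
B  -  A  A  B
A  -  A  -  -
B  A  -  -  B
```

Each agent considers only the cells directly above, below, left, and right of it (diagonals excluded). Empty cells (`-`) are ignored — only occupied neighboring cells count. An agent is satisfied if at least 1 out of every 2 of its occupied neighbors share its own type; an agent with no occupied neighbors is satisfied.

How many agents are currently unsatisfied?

(1,1)B 0/1 not
(1,2)A 1/2 satisfied
(1,4)B 1/2 satisfied
(1,5)A 0/1 not
(2,2)A 1/1 satisfied
(2,4)B 1/2 satisfied
(3,4)A 1/2 satisfied
(4,1)B 0/1 not
(4,3)A 2/2 satisfied
(4,4)A 2/3 satisfied
(4,5)B 0/1 not
(5,1)A 0/2 not
(5,3)A 1/1 satisfied
(6,1)B 0/2 not
(6,2)A 0/1 not
(6,5)B 0/0 satisfied
Unsatisfied: (1,1), (1,5), (4,1), (4,5), (5,1), (6,1), (6,2) — 7 in total.

7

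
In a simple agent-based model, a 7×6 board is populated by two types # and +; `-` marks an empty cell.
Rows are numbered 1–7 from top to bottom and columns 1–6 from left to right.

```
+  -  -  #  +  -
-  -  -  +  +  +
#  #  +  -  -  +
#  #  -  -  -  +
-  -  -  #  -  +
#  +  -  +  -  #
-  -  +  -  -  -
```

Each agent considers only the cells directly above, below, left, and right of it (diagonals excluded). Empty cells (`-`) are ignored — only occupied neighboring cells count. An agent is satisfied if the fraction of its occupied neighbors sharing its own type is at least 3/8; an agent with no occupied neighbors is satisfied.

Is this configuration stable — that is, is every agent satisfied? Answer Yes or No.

No

Row 1: (1,1)+ 0/0 ✓ · (1,4)# 0/2 ✗ · (1,5)+ 1/2 ✓
Row 2: (2,4)+ 1/2 ✓ · (2,5)+ 3/3 ✓ · (2,6)+ 2/2 ✓
Row 3: (3,1)# 2/2 ✓ · (3,2)# 2/3 ✓ · (3,3)+ 0/1 ✗ · (3,6)+ 2/2 ✓
Row 4: (4,1)# 2/2 ✓ · (4,2)# 2/2 ✓ · (4,6)+ 2/2 ✓
Row 5: (5,4)# 0/1 ✗ · (5,6)+ 1/2 ✓
Row 6: (6,1)# 0/1 ✗ · (6,2)+ 0/1 ✗ · (6,4)+ 0/1 ✗ · (6,6)# 0/1 ✗
Row 7: (7,3)+ 0/0 ✓
For instance (1,4) has only 0/2 same-type neighbors, below 3/8.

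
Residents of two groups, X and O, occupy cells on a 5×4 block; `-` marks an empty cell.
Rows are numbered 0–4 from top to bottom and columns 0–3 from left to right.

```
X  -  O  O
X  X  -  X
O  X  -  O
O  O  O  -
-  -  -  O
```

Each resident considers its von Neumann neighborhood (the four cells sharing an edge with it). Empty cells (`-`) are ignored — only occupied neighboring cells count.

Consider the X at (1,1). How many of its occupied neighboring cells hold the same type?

2

Occupied neighbors of (1,1): (2,1)=X, (1,0)=X.
Same type (X): 2 of 2.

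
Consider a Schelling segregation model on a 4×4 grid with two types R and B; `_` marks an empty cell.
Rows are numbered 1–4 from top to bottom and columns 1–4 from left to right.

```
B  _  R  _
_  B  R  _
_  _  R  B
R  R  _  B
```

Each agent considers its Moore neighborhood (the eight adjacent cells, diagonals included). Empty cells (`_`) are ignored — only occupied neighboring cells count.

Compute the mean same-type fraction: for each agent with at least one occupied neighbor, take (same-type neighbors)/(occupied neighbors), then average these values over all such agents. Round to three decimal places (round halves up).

(1,1)B 1/1
(1,3)R 1/2
(2,2)B 1/4
(2,3)R 2/4
(3,3)R 2/5
(3,4)B 1/3
(4,1)R 1/1
(4,2)R 2/2
(4,4)B 1/2
Sum over 9 agents: 1/1 + 1/2 + 1/4 + 2/4 + 2/5 + 1/3 + 1/1 + 2/2 + 1/2 = 329/60; mean = 329/60 ÷ 9 = 329/540 = 0.609259… → 0.609.

0.609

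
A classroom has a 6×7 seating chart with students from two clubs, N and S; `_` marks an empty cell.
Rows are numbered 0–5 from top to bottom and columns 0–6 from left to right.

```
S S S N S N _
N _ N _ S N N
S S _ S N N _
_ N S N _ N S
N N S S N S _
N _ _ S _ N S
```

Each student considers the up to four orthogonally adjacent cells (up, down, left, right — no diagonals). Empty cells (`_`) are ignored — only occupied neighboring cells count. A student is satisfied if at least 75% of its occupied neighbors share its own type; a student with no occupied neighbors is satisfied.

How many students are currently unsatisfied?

24

(0,0)S 1/2 unhappy
(0,1)S 2/2 ok
(0,2)S 1/3 unhappy
(0,3)N 0/2 unhappy
(0,4)S 1/3 unhappy
(0,5)N 1/2 unhappy
(1,0)N 0/2 unhappy
(1,2)N 0/1 unhappy
(1,4)S 1/3 unhappy
(1,5)N 3/4 ok
(1,6)N 1/1 ok
(2,0)S 1/2 unhappy
(2,1)S 1/2 unhappy
(2,3)S 0/2 unhappy
(2,4)N 1/3 unhappy
(2,5)N 3/3 ok
(3,1)N 1/3 unhappy
(3,2)S 1/3 unhappy
(3,3)N 0/3 unhappy
(3,5)N 1/3 unhappy
(3,6)S 0/1 unhappy
(4,0)N 2/2 ok
(4,1)N 2/3 unhappy
(4,2)S 2/3 unhappy
(4,3)S 2/4 unhappy
(4,4)N 0/2 unhappy
(4,5)S 0/3 unhappy
(5,0)N 1/1 ok
(5,3)S 1/1 ok
(5,5)N 0/2 unhappy
(5,6)S 0/1 unhappy
Unsatisfied: (0,0), (0,2), (0,3), (0,4), (0,5), (1,0), (1,2), (1,4), (2,0), (2,1), (2,3), (2,4), (3,1), (3,2), (3,3), (3,5), (3,6), (4,1), (4,2), (4,3), (4,4), (4,5), (5,5), (5,6) — 24 in total.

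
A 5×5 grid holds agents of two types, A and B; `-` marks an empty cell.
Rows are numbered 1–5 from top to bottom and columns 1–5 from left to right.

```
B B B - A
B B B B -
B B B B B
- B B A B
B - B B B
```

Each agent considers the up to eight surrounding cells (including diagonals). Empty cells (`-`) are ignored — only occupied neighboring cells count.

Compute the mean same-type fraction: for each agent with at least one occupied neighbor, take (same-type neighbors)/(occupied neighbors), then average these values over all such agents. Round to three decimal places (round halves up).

0.819

(1,1)B 3/3
(1,2)B 5/5
(1,3)B 4/4
(1,5)A 0/1
(2,1)B 5/5
(2,2)B 8/8
(2,3)B 7/7
(2,4)B 5/6
(3,1)B 4/4
(3,2)B 7/7
(3,3)B 7/8
(3,4)B 6/7
(3,5)B 3/4
(4,2)B 6/6
(4,3)B 6/7
(4,4)A 0/8
(4,5)B 4/5
(5,1)B 1/1
(5,3)B 3/4
(5,4)B 4/5
(5,5)B 2/3
Sum over 21 agents: 3/3 + 5/5 + 4/4 + 0/1 + 5/5 + 8/8 + 7/7 + 5/6 + 4/4 + 7/7 + 7/8 + 6/7 + 3/4 + 6/6 + 6/7 + 0/8 + 4/5 + 1/1 + 3/4 + 4/5 + 2/3 = 4813/280; mean = 4813/280 ÷ 21 = 4813/5880 = 0.818537… → 0.819.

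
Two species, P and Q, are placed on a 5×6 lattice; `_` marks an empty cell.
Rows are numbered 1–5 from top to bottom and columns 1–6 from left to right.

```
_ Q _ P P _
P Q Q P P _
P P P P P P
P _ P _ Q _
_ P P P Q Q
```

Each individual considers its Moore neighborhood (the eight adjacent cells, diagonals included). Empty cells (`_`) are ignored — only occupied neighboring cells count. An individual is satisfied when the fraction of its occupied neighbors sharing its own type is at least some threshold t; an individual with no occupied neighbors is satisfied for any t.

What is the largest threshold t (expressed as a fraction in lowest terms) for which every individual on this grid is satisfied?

2/7

(1,2)Q 2/3
(1,4)P 3/4
(1,5)P 3/3
(2,1)P 2/4
(2,2)Q 2/6
(2,3)Q 2/7
(2,4)P 6/7
(2,5)P 6/6
(3,1)P 3/4
(3,2)P 5/7
(3,3)P 4/6
(3,4)P 5/7
(3,5)P 4/5
(3,6)P 2/3
(4,1)P 3/3
(4,3)P 6/6
(4,5)Q 2/6
(5,2)P 3/3
(5,3)P 3/3
(5,4)P 2/4
(5,5)Q 2/3
(5,6)Q 2/2
The smallest same-type fraction is 2/7 at (2,3), which reduces to 2/7. Any threshold above that leaves this individual unsatisfied.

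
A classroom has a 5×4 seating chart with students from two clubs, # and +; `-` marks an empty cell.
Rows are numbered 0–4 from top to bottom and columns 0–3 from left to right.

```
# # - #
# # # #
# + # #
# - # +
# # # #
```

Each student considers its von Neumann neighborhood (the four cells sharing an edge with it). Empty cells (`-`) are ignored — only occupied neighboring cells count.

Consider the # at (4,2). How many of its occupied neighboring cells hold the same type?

Occupied neighbors of (4,2): (3,2)=#, (4,1)=#, (4,3)=#.
Same type (#): 3 of 3.

3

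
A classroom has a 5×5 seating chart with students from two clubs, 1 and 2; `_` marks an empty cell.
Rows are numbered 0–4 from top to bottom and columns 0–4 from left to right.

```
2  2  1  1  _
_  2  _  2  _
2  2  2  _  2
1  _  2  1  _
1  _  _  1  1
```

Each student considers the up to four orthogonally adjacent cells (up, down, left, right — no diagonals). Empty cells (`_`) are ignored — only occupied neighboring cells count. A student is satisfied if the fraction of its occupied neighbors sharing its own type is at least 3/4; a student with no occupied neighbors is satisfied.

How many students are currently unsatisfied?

(0,0)2 1/1 ✓
(0,1)2 2/3 ✗
(0,2)1 1/2 ✗
(0,3)1 1/2 ✗
(1,1)2 2/2 ✓
(1,3)2 0/1 ✗
(2,0)2 1/2 ✗
(2,1)2 3/3 ✓
(2,2)2 2/2 ✓
(2,4)2 0/0 ✓
(3,0)1 1/2 ✗
(3,2)2 1/2 ✗
(3,3)1 1/2 ✗
(4,0)1 1/1 ✓
(4,3)1 2/2 ✓
(4,4)1 1/1 ✓
Unsatisfied: (0,1), (0,2), (0,3), (1,3), (2,0), (3,0), (3,2), (3,3) — 8 in total.

8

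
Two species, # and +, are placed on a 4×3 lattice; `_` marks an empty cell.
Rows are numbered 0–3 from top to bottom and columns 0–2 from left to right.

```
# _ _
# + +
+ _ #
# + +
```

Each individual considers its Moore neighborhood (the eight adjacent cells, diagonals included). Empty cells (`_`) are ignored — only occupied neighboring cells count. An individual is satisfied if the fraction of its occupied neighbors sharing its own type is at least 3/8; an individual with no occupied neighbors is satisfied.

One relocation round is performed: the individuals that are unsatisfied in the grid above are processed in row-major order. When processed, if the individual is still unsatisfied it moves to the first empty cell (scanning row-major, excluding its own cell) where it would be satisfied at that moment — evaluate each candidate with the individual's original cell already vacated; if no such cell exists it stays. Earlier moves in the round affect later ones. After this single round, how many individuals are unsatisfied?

Initially unsatisfied (in order): (1,0), (2,2), (3,0).
  (1,0): no empty cell satisfies it; stays.
  (2,2) → (0,1).
  (3,0): no empty cell satisfies it; stays.
Resulting grid:
# # _
# + +
+ _ _
# + +
Unsatisfied now: (3,0).

1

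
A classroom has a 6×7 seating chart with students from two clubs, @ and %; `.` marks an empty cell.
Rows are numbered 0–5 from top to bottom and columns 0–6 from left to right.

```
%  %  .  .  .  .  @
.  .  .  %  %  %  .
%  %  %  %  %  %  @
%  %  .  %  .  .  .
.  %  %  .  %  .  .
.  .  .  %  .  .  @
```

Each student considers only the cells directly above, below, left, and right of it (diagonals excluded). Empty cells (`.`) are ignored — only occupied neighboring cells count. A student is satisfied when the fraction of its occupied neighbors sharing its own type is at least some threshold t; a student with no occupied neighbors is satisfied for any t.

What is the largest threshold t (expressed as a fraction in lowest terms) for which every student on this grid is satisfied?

0/1

Row 0: (0,0)% 1/1 · (0,1)% 1/1 · (0,6)@ — no occupied neighbors
Row 1: (1,3)% 2/2 · (1,4)% 3/3 · (1,5)% 2/2
Row 2: (2,0)% 2/2 · (2,1)% 3/3 · (2,2)% 2/2 · (2,3)% 4/4 · (2,4)% 3/3 · (2,5)% 2/3 · (2,6)@ 0/1
Row 3: (3,0)% 2/2 · (3,1)% 3/3 · (3,3)% 1/1
Row 4: (4,1)% 2/2 · (4,2)% 1/1 · (4,4)% — no occupied neighbors
Row 5: (5,3)% — no occupied neighbors · (5,6)@ — no occupied neighbors
The smallest same-type fraction is 0/1 at (2,6), which reduces to 0/1. Any threshold above that leaves this student unsatisfied.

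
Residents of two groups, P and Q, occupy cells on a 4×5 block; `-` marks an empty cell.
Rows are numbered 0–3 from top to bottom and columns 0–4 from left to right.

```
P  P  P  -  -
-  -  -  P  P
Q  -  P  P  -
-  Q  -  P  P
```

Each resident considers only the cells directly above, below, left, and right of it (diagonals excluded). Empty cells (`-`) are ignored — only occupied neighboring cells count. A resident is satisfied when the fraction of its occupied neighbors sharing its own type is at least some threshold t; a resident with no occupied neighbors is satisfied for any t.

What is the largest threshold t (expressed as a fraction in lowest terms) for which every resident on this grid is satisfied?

1/1

Row 0: (0,0)P 1/1 · (0,1)P 2/2 · (0,2)P 1/1
Row 1: (1,3)P 2/2 · (1,4)P 1/1
Row 2: (2,0)Q — no occupied neighbors · (2,2)P 1/1 · (2,3)P 3/3
Row 3: (3,1)Q — no occupied neighbors · (3,3)P 2/2 · (3,4)P 1/1
The smallest same-type fraction is 1/1 at (0,0), which reduces to 1/1. Any threshold above that leaves this resident unsatisfied.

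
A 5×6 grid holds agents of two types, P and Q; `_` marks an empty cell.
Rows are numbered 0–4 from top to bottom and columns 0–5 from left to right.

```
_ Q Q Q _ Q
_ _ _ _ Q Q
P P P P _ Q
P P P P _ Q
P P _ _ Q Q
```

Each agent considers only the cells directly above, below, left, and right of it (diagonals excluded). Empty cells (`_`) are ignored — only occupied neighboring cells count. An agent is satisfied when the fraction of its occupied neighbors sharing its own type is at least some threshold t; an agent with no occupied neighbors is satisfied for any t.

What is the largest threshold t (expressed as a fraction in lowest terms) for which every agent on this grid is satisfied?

1/1

Row 0: (0,1)Q 1/1 · (0,2)Q 2/2 · (0,3)Q 1/1 · (0,5)Q 1/1
Row 1: (1,4)Q 1/1 · (1,5)Q 3/3
Row 2: (2,0)P 2/2 · (2,1)P 3/3 · (2,2)P 3/3 · (2,3)P 2/2 · (2,5)Q 2/2
Row 3: (3,0)P 3/3 · (3,1)P 4/4 · (3,2)P 3/3 · (3,3)P 2/2 · (3,5)Q 2/2
Row 4: (4,0)P 2/2 · (4,1)P 2/2 · (4,4)Q 1/1 · (4,5)Q 2/2
The smallest same-type fraction is 1/1 at (0,1), which reduces to 1/1. Any threshold above that leaves this agent unsatisfied.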